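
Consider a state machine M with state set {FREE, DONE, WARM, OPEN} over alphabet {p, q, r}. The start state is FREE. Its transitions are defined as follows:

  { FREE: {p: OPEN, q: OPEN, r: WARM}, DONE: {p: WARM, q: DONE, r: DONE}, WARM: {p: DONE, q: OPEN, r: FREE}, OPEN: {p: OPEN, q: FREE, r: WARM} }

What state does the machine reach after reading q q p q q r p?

DONE

Trace: FREE -q-> OPEN -q-> FREE -p-> OPEN -q-> FREE -q-> OPEN -r-> WARM -p-> DONE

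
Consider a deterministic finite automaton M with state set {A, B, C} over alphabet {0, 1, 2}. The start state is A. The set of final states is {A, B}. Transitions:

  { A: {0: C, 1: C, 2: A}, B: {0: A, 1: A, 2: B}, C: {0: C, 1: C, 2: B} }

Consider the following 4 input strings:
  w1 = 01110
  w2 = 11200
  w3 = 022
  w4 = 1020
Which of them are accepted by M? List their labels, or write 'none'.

w1:
  start at A
  read '0': A → C
  read '1': C → C
  read '1': C → C
  read '1': C → C
  read '0': C → C
  end C, rejected
w2:
  start at A
  read '1': A → C
  read '1': C → C
  read '2': C → B
  read '0': B → A
  read '0': A → C
  end C, rejected
w3:
  start at A
  read '0': A → C
  read '2': C → B
  read '2': B → B
  end B, accepted
w4:
  start at A
  read '1': A → C
  read '0': C → C
  read '2': C → B
  read '0': B → A
  end A, accepted

w3, w4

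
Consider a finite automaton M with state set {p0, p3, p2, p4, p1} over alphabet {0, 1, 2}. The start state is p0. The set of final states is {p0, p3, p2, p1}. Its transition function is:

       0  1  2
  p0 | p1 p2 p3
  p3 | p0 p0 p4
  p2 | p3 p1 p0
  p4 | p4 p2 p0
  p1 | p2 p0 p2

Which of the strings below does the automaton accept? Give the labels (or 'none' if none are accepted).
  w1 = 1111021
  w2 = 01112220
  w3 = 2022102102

w1, w2

w1:
  start at p0
  read '1': p0 → p2
  read '1': p2 → p1
  read '1': p1 → p0
  read '1': p0 → p2
  read '0': p2 → p3
  read '2': p3 → p4
  read '1': p4 → p2
  end p2, accepted
w2:
  start at p0
  read '0': p0 → p1
  read '1': p1 → p0
  read '1': p0 → p2
  read '1': p2 → p1
  read '2': p1 → p2
  read '2': p2 → p0
  read '2': p0 → p3
  read '0': p3 → p0
  end p0, accepted
w3:
  start at p0
  read '2': p0 → p3
  read '0': p3 → p0
  read '2': p0 → p3
  read '2': p3 → p4
  read '1': p4 → p2
  read '0': p2 → p3
  read '2': p3 → p4
  read '1': p4 → p2
  read '0': p2 → p3
  read '2': p3 → p4
  end p4, rejected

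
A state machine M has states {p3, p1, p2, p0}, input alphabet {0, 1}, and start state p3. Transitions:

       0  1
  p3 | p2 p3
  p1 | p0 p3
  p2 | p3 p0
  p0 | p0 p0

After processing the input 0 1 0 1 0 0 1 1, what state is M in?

p3 → p2 → p0 → p0 → p0 → p0 → p0 → p0 → p0

p0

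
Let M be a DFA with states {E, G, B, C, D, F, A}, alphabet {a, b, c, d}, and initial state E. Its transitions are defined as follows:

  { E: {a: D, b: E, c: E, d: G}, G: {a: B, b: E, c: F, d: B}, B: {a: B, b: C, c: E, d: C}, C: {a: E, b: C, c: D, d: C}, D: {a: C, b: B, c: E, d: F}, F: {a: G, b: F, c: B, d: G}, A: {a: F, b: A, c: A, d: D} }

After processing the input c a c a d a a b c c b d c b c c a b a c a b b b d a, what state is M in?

E

E → E → D → E → D → F → G → B → C → D → E → E → G → F → F → B → E → D → B → B → E → D → B → C → C → C → E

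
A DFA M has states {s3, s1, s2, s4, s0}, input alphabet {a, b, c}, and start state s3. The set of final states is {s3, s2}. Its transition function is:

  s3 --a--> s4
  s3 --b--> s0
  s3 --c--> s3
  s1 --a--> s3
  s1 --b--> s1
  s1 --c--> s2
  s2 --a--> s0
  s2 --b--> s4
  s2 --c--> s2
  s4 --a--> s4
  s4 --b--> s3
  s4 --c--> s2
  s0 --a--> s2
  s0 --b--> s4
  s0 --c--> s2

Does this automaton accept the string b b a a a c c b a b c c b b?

Trace: s3 -b-> s0 -b-> s4 -a-> s4 -a-> s4 -a-> s4 -c-> s2 -c-> s2 -b-> s4 -a-> s4 -b-> s3 -c-> s3 -c-> s3 -b-> s0 -b-> s4
End state s4 is not accepting.

No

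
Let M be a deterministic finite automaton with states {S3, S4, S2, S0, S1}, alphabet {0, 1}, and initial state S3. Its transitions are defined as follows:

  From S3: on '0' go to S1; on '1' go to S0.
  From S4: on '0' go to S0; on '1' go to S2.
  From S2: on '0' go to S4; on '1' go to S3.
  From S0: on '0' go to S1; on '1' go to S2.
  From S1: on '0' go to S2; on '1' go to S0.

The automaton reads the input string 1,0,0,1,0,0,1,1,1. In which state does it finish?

S2

S3 → S0 → S1 → S2 → S3 → S1 → S2 → S3 → S0 → S2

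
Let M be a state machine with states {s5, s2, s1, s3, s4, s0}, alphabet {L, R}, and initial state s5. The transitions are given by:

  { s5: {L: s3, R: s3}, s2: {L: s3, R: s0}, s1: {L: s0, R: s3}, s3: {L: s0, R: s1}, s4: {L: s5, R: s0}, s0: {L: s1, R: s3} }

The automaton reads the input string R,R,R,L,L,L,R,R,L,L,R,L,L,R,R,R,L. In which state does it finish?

start at s5
read 'R': s5 → s3
read 'R': s3 → s1
read 'R': s1 → s3
read 'L': s3 → s0
read 'L': s0 → s1
read 'L': s1 → s0
read 'R': s0 → s3
read 'R': s3 → s1
read 'L': s1 → s0
read 'L': s0 → s1
read 'R': s1 → s3
read 'L': s3 → s0
read 'L': s0 → s1
read 'R': s1 → s3
read 'R': s3 → s1
read 'R': s1 → s3
read 'L': s3 → s0

s0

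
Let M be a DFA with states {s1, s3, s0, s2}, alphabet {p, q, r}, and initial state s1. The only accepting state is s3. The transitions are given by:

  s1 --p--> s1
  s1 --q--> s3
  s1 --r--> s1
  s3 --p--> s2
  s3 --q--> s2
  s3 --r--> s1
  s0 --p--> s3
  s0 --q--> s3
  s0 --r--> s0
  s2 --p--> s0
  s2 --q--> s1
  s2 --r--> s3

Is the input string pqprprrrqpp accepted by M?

Trace: s1 -p-> s1 -q-> s3 -p-> s2 -r-> s3 -p-> s2 -r-> s3 -r-> s1 -r-> s1 -q-> s3 -p-> s2 -p-> s0
End state s0 is not accepting.

No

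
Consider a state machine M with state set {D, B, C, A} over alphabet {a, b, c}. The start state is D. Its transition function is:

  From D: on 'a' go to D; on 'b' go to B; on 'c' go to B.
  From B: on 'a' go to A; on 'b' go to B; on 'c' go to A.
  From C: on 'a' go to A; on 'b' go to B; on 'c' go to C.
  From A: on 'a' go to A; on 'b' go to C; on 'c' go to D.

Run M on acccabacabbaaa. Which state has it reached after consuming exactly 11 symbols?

Trace: D -a-> D -c-> B -c-> A -c-> D -a-> D -b-> B -a-> A -c-> D -a-> D -b-> B -b-> B
After 11 symbols: B.

B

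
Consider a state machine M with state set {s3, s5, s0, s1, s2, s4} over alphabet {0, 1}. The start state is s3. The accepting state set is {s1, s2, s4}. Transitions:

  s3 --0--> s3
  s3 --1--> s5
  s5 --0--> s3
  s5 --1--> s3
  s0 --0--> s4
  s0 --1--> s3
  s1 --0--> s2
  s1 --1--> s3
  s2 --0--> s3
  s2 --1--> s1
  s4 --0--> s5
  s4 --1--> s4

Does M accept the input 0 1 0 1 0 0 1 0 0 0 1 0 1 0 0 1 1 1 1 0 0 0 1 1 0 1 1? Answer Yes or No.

Trace: s3 -0-> s3 -1-> s5 -0-> s3 -1-> s5 -0-> s3 -0-> s3 -1-> s5 -0-> s3 -0-> s3 -0-> s3 -1-> s5 -0-> s3 -1-> s5 -0-> s3 -0-> s3 -1-> s5 -1-> s3 -1-> s5 -1-> s3 -0-> s3 -0-> s3 -0-> s3 -1-> s5 -1-> s3 -0-> s3 -1-> s5 -1-> s3
End state s3 is not accepting.

No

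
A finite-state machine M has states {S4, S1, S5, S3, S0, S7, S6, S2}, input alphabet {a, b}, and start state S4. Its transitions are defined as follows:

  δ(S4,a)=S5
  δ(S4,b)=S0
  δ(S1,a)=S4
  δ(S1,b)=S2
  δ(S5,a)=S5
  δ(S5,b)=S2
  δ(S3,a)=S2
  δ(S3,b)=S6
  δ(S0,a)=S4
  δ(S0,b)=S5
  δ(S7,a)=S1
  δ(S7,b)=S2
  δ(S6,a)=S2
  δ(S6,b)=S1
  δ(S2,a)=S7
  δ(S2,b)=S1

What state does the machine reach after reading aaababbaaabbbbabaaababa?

S7

Trace: S4 -a-> S5 -a-> S5 -a-> S5 -b-> S2 -a-> S7 -b-> S2 -b-> S1 -a-> S4 -a-> S5 -a-> S5 -b-> S2 -b-> S1 -b-> S2 -b-> S1 -a-> S4 -b-> S0 -a-> S4 -a-> S5 -a-> S5 -b-> S2 -a-> S7 -b-> S2 -a-> S7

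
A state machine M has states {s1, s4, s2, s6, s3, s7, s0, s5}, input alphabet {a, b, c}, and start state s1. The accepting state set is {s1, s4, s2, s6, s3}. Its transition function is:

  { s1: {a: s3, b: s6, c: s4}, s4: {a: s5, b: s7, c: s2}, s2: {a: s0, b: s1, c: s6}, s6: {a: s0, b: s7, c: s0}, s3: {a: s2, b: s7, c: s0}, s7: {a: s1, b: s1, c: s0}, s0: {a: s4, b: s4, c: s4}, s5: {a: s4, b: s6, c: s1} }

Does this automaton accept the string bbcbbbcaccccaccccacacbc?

No

Trace: s1 -b-> s6 -b-> s7 -c-> s0 -b-> s4 -b-> s7 -b-> s1 -c-> s4 -a-> s5 -c-> s1 -c-> s4 -c-> s2 -c-> s6 -a-> s0 -c-> s4 -c-> s2 -c-> s6 -c-> s0 -a-> s4 -c-> s2 -a-> s0 -c-> s4 -b-> s7 -c-> s0
End state s0 is not accepting.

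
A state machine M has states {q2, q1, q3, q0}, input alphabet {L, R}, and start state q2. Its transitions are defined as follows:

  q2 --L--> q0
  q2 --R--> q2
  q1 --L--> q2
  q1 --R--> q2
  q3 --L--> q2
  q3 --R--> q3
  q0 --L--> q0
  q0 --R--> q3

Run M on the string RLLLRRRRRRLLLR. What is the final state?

q2 → q2 → q0 → q0 → q0 → q3 → q3 → q3 → q3 → q3 → q3 → q2 → q0 → q0 → q3

q3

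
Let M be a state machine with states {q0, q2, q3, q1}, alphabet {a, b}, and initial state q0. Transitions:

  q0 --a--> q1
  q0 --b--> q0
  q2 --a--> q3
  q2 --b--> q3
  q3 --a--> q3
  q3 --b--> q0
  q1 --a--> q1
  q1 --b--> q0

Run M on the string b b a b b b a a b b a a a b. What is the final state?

q0

start at q0
read 'b': q0 → q0
read 'b': q0 → q0
read 'a': q0 → q1
read 'b': q1 → q0
read 'b': q0 → q0
read 'b': q0 → q0
read 'a': q0 → q1
read 'a': q1 → q1
read 'b': q1 → q0
read 'b': q0 → q0
read 'a': q0 → q1
read 'a': q1 → q1
read 'a': q1 → q1
read 'b': q1 → q0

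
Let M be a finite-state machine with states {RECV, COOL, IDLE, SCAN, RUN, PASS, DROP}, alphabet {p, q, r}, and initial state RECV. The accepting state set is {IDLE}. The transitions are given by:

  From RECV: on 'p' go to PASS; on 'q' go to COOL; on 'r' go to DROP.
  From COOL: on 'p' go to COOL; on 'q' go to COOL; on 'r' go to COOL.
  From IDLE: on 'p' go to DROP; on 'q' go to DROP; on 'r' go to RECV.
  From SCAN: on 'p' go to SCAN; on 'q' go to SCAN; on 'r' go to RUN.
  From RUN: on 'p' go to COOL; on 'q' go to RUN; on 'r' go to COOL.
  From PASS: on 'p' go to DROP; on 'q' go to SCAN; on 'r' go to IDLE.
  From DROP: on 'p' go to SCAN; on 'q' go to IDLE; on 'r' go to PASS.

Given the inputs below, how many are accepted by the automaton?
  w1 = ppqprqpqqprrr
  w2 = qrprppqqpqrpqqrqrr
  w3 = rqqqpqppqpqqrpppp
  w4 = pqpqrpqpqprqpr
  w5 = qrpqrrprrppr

0

w1: Trace: RECV -p-> PASS -p-> DROP -q-> IDLE -p-> DROP -r-> PASS -q-> SCAN -p-> SCAN -q-> SCAN -q-> SCAN -p-> SCAN -r-> RUN -r-> COOL -r-> COOL  → end COOL, rejected
w2: Trace: RECV -q-> COOL -r-> COOL -p-> COOL -r-> COOL -p-> COOL -p-> COOL -q-> COOL -q-> COOL -p-> COOL -q-> COOL -r-> COOL -p-> COOL -q-> COOL -q-> COOL -r-> COOL -q-> COOL -r-> COOL -r-> COOL  → end COOL, rejected
w3: Trace: RECV -r-> DROP -q-> IDLE -q-> DROP -q-> IDLE -p-> DROP -q-> IDLE -p-> DROP -p-> SCAN -q-> SCAN -p-> SCAN -q-> SCAN -q-> SCAN -r-> RUN -p-> COOL -p-> COOL -p-> COOL -p-> COOL  → end COOL, rejected
w4: Trace: RECV -p-> PASS -q-> SCAN -p-> SCAN -q-> SCAN -r-> RUN -p-> COOL -q-> COOL -p-> COOL -q-> COOL -p-> COOL -r-> COOL -q-> COOL -p-> COOL -r-> COOL  → end COOL, rejected
w5: Trace: RECV -q-> COOL -r-> COOL -p-> COOL -q-> COOL -r-> COOL -r-> COOL -p-> COOL -r-> COOL -r-> COOL -p-> COOL -p-> COOL -r-> COOL  → end COOL, rejected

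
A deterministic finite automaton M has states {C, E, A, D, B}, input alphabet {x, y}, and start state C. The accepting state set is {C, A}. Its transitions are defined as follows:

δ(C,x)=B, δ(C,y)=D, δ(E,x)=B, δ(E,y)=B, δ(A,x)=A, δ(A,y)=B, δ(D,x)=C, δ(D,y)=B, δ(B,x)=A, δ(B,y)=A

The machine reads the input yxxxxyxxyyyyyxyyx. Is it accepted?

Yes

C → D → C → B → A → A → B → A → A → B → A → B → A → B → A → B → A → A
End state A is accepting.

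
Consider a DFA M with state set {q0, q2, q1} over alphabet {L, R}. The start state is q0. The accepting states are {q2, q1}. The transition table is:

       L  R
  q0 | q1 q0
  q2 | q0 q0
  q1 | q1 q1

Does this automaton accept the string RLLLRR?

q0 → q0 → q1 → q1 → q1 → q1 → q1
End state q1 is accepting.

Yes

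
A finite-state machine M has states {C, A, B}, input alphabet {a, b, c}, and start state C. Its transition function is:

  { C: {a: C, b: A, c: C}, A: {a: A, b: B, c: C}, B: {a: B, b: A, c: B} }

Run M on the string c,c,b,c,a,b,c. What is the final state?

C

C → C → C → A → C → C → A → C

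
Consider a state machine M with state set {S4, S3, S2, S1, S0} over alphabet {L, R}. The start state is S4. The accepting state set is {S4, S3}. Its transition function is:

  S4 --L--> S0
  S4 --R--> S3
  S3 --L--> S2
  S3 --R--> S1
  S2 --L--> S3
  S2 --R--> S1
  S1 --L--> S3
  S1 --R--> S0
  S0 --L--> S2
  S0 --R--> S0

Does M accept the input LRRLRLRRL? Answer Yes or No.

No

Trace: S4 -L-> S0 -R-> S0 -R-> S0 -L-> S2 -R-> S1 -L-> S3 -R-> S1 -R-> S0 -L-> S2
End state S2 is not accepting.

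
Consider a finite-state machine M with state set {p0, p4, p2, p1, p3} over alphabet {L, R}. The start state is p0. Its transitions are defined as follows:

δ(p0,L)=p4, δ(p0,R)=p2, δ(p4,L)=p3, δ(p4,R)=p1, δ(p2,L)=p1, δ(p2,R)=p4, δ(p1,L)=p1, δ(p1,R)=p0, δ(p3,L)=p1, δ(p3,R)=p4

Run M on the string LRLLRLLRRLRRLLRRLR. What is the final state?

p0 → p4 → p1 → p1 → p1 → p0 → p4 → p3 → p4 → p1 → p1 → p0 → p2 → p1 → p1 → p0 → p2 → p1 → p0

p0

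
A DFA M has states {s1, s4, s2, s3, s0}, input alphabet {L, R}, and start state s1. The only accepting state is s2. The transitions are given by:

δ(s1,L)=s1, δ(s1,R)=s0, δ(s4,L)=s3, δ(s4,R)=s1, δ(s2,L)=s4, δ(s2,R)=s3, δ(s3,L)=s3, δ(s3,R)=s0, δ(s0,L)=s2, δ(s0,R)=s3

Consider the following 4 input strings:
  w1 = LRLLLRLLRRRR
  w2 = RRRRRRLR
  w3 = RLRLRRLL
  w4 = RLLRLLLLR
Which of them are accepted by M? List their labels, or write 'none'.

w1: s1 → s1 → s0 → s2 → s4 → s3 → s0 → s2 → s4 → s1 → s0 → s3 → s0  → end s0, rejected
w2: s1 → s0 → s3 → s0 → s3 → s0 → s3 → s3 → s0  → end s0, rejected
w3: s1 → s0 → s2 → s3 → s3 → s0 → s3 → s3 → s3  → end s3, rejected
w4: s1 → s0 → s2 → s4 → s1 → s1 → s1 → s1 → s1 → s0  → end s0, rejected

none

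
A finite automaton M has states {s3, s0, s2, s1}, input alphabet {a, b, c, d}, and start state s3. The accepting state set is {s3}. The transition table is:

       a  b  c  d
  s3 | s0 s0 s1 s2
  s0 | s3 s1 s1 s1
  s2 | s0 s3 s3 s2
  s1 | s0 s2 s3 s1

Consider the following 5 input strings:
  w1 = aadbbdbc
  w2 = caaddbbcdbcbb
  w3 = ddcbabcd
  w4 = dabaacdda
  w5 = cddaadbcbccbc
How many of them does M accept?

w1:
  start at s3
  read 'a': s3 → s0
  read 'a': s0 → s3
  read 'd': s3 → s2
  read 'b': s2 → s3
  read 'b': s3 → s0
  read 'd': s0 → s1
  read 'b': s1 → s2
  read 'c': s2 → s3
  end s3, accepted
w2:
  start at s3
  read 'c': s3 → s1
  read 'a': s1 → s0
  read 'a': s0 → s3
  read 'd': s3 → s2
  read 'd': s2 → s2
  read 'b': s2 → s3
  read 'b': s3 → s0
  read 'c': s0 → s1
  read 'd': s1 → s1
  read 'b': s1 → s2
  read 'c': s2 → s3
  read 'b': s3 → s0
  read 'b': s0 → s1
  end s1, rejected
w3:
  start at s3
  read 'd': s3 → s2
  read 'd': s2 → s2
  read 'c': s2 → s3
  read 'b': s3 → s0
  read 'a': s0 → s3
  read 'b': s3 → s0
  read 'c': s0 → s1
  read 'd': s1 → s1
  end s1, rejected
w4:
  start at s3
  read 'd': s3 → s2
  read 'a': s2 → s0
  read 'b': s0 → s1
  read 'a': s1 → s0
  read 'a': s0 → s3
  read 'c': s3 → s1
  read 'd': s1 → s1
  read 'd': s1 → s1
  read 'a': s1 → s0
  end s0, rejected
w5:
  start at s3
  read 'c': s3 → s1
  read 'd': s1 → s1
  read 'd': s1 → s1
  read 'a': s1 → s0
  read 'a': s0 → s3
  read 'd': s3 → s2
  read 'b': s2 → s3
  read 'c': s3 → s1
  read 'b': s1 → s2
  read 'c': s2 → s3
  read 'c': s3 → s1
  read 'b': s1 → s2
  read 'c': s2 → s3
  end s3, accepted

2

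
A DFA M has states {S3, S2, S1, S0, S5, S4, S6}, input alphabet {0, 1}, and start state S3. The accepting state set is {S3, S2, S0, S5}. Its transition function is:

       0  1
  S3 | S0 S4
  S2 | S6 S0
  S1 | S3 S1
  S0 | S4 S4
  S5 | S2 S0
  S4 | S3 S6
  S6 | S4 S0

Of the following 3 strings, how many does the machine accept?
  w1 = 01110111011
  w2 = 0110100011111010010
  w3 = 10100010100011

1

w1: Trace: S3 -0-> S0 -1-> S4 -1-> S6 -1-> S0 -0-> S4 -1-> S6 -1-> S0 -1-> S4 -0-> S3 -1-> S4 -1-> S6  → end S6, rejected
w2: Trace: S3 -0-> S0 -1-> S4 -1-> S6 -0-> S4 -1-> S6 -0-> S4 -0-> S3 -0-> S0 -1-> S4 -1-> S6 -1-> S0 -1-> S4 -1-> S6 -0-> S4 -1-> S6 -0-> S4 -0-> S3 -1-> S4 -0-> S3  → end S3, accepted
w3: Trace: S3 -1-> S4 -0-> S3 -1-> S4 -0-> S3 -0-> S0 -0-> S4 -1-> S6 -0-> S4 -1-> S6 -0-> S4 -0-> S3 -0-> S0 -1-> S4 -1-> S6  → end S6, rejected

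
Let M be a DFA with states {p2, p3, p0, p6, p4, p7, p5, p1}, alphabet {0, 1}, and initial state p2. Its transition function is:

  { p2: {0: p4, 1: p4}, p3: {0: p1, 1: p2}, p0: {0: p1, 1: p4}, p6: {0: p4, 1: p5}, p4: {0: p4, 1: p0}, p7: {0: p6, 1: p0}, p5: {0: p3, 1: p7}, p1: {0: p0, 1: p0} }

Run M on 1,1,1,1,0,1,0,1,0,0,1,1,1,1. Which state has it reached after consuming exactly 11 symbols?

p4

start at p2
read '1': p2 → p4
read '1': p4 → p0
read '1': p0 → p4
read '1': p4 → p0
read '0': p0 → p1
read '1': p1 → p0
read '0': p0 → p1
read '1': p1 → p0
read '0': p0 → p1
read '0': p1 → p0
read '1': p0 → p4
After 11 symbols: p4.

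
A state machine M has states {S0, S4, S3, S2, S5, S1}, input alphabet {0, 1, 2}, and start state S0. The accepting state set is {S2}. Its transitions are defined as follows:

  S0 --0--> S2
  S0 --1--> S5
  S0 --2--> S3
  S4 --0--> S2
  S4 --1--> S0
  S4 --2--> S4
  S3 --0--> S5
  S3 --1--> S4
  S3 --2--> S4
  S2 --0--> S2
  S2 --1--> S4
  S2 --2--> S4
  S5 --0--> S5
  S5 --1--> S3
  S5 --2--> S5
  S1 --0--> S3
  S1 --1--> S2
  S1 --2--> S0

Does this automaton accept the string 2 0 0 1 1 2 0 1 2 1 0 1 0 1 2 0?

Yes

S0 → S3 → S5 → S5 → S3 → S4 → S4 → S2 → S4 → S4 → S0 → S2 → S4 → S2 → S4 → S4 → S2
End state S2 is accepting.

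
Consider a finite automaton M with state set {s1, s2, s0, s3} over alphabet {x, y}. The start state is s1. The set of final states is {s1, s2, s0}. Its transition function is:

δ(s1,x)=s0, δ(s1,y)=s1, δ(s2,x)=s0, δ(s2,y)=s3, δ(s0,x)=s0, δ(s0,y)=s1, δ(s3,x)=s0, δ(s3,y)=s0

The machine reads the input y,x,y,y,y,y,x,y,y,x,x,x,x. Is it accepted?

Trace: s1 -y-> s1 -x-> s0 -y-> s1 -y-> s1 -y-> s1 -y-> s1 -x-> s0 -y-> s1 -y-> s1 -x-> s0 -x-> s0 -x-> s0 -x-> s0
End state s0 is accepting.

Yes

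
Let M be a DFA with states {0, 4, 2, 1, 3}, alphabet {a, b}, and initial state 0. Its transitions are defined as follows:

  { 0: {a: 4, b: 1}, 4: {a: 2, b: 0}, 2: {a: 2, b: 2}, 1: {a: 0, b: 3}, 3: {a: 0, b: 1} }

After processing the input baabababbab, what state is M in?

start at 0
read 'b': 0 → 1
read 'a': 1 → 0
read 'a': 0 → 4
read 'b': 4 → 0
read 'a': 0 → 4
read 'b': 4 → 0
read 'a': 0 → 4
read 'b': 4 → 0
read 'b': 0 → 1
read 'a': 1 → 0
read 'b': 0 → 1

1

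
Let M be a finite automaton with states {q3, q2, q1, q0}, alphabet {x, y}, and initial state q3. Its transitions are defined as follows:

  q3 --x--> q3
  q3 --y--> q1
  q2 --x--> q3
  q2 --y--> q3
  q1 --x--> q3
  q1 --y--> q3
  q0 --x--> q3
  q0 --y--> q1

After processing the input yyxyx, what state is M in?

q3

Trace: q3 -y-> q1 -y-> q3 -x-> q3 -y-> q1 -x-> q3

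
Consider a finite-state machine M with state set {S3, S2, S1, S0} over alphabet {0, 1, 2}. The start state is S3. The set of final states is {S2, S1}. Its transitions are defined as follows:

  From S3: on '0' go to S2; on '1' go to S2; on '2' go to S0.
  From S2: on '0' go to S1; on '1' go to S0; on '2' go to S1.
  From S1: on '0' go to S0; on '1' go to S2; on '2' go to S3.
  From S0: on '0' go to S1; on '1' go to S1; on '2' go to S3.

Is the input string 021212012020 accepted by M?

Trace: S3 -0-> S2 -2-> S1 -1-> S2 -2-> S1 -1-> S2 -2-> S1 -0-> S0 -1-> S1 -2-> S3 -0-> S2 -2-> S1 -0-> S0
End state S0 is not accepting.

No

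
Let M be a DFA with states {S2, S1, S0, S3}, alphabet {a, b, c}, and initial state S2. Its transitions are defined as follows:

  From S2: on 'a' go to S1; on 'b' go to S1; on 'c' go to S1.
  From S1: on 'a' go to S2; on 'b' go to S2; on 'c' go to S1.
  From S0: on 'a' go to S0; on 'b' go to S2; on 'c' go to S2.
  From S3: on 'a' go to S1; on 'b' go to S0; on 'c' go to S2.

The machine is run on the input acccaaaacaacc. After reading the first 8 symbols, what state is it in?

start at S2
read 'a': S2 → S1
read 'c': S1 → S1
read 'c': S1 → S1
read 'c': S1 → S1
read 'a': S1 → S2
read 'a': S2 → S1
read 'a': S1 → S2
read 'a': S2 → S1
After 8 symbols: S1.

S1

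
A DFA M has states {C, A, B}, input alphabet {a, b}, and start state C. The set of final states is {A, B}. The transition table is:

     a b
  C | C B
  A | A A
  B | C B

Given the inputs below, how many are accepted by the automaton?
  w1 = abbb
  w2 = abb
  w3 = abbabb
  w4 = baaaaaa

3

w1:
  start at C
  read 'a': C → C
  read 'b': C → B
  read 'b': B → B
  read 'b': B → B
  end B, accepted
w2:
  start at C
  read 'a': C → C
  read 'b': C → B
  read 'b': B → B
  end B, accepted
w3:
  start at C
  read 'a': C → C
  read 'b': C → B
  read 'b': B → B
  read 'a': B → C
  read 'b': C → B
  read 'b': B → B
  end B, accepted
w4:
  start at C
  read 'b': C → B
  read 'a': B → C
  read 'a': C → C
  read 'a': C → C
  read 'a': C → C
  read 'a': C → C
  read 'a': C → C
  end C, rejected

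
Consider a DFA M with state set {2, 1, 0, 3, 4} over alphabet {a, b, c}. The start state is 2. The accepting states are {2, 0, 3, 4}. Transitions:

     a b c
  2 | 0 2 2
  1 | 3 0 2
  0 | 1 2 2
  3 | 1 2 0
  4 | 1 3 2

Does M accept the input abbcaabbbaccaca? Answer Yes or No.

start at 2
read 'a': 2 → 0
read 'b': 0 → 2
read 'b': 2 → 2
read 'c': 2 → 2
read 'a': 2 → 0
read 'a': 0 → 1
read 'b': 1 → 0
read 'b': 0 → 2
read 'b': 2 → 2
read 'a': 2 → 0
read 'c': 0 → 2
read 'c': 2 → 2
read 'a': 2 → 0
read 'c': 0 → 2
read 'a': 2 → 0
End state 0 is accepting.

Yes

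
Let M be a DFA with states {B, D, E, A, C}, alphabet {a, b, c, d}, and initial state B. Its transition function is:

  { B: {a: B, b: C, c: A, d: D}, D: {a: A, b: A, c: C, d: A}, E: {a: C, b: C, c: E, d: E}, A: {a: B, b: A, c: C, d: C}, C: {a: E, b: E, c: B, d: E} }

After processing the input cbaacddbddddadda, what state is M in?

start at B
read 'c': B → A
read 'b': A → A
read 'a': A → B
read 'a': B → B
read 'c': B → A
read 'd': A → C
read 'd': C → E
read 'b': E → C
read 'd': C → E
read 'd': E → E
read 'd': E → E
read 'd': E → E
read 'a': E → C
read 'd': C → E
read 'd': E → E
read 'a': E → C

C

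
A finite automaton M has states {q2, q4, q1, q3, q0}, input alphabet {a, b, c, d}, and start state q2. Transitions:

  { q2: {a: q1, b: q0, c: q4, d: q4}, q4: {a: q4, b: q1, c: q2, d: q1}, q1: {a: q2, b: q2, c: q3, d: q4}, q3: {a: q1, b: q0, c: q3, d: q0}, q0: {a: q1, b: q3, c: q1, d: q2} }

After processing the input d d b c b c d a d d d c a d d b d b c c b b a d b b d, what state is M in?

q4

start at q2
read 'd': q2 → q4
read 'd': q4 → q1
read 'b': q1 → q2
read 'c': q2 → q4
read 'b': q4 → q1
read 'c': q1 → q3
read 'd': q3 → q0
read 'a': q0 → q1
read 'd': q1 → q4
read 'd': q4 → q1
read 'd': q1 → q4
read 'c': q4 → q2
read 'a': q2 → q1
read 'd': q1 → q4
read 'd': q4 → q1
read 'b': q1 → q2
read 'd': q2 → q4
read 'b': q4 → q1
read 'c': q1 → q3
read 'c': q3 → q3
read 'b': q3 → q0
read 'b': q0 → q3
read 'a': q3 → q1
read 'd': q1 → q4
read 'b': q4 → q1
read 'b': q1 → q2
read 'd': q2 → q4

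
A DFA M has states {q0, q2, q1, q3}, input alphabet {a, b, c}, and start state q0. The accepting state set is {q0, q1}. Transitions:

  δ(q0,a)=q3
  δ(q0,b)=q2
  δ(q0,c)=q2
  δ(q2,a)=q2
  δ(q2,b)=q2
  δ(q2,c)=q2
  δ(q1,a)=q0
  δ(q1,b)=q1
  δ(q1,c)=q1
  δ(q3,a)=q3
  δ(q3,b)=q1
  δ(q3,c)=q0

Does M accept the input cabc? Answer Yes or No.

Trace: q0 -c-> q2 -a-> q2 -b-> q2 -c-> q2
End state q2 is not accepting.

No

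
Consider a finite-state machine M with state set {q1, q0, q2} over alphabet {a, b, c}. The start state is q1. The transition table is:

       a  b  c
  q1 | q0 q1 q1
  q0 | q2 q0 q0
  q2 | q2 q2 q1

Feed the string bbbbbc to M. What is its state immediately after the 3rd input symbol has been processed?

q1

Trace: q1 -b-> q1 -b-> q1 -b-> q1
After 3 symbols: q1.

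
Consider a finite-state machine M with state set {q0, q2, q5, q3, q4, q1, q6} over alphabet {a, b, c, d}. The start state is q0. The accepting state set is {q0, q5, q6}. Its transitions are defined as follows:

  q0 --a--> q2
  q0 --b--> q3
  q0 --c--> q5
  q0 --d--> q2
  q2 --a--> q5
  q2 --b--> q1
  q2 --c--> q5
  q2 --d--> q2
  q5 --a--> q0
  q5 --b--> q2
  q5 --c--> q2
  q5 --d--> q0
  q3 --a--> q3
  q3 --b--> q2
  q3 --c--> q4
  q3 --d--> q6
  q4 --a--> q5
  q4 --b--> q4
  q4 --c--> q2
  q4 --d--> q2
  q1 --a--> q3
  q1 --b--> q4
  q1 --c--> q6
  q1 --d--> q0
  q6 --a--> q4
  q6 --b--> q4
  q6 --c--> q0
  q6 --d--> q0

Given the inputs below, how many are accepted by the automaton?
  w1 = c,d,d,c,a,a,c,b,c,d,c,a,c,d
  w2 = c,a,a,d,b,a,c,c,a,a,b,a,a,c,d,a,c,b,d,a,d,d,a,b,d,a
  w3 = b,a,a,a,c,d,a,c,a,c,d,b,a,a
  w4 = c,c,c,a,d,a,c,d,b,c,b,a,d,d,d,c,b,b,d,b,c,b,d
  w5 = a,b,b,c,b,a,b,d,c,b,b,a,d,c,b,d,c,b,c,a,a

w1: q0 → q5 → q0 → q2 → q5 → q0 → q2 → q5 → q2 → q5 → q0 → q5 → q0 → q5 → q0  → end q0, accepted
w2: q0 → q5 → q0 → q2 → q2 → q1 → q3 → q4 → q2 → q5 → q0 → q3 → q3 → q3 → q4 → q2 → q5 → q2 → q1 → q0 → q2 → q2 → q2 → q5 → q2 → q2 → q5  → end q5, accepted
w3: q0 → q3 → q3 → q3 → q3 → q4 → q2 → q5 → q2 → q5 → q2 → q2 → q1 → q3 → q3  → end q3, rejected
w4: q0 → q5 → q2 → q5 → q0 → q2 → q5 → q2 → q2 → q1 → q6 → q4 → q5 → q0 → q2 → q2 → q5 → q2 → q1 → q0 → q3 → q4 → q4 → q2  → end q2, rejected
w5: q0 → q2 → q1 → q4 → q2 → q1 → q3 → q2 → q2 → q5 → q2 → q1 → q3 → q6 → q0 → q3 → q6 → q0 → q3 → q4 → q5 → q0  → end q0, accepted

3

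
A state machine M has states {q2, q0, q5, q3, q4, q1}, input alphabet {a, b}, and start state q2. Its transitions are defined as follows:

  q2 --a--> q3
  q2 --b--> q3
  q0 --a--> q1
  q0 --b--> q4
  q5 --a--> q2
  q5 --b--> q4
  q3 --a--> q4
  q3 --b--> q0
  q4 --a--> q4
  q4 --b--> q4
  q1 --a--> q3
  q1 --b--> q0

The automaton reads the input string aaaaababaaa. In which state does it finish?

q4

q2 → q3 → q4 → q4 → q4 → q4 → q4 → q4 → q4 → q4 → q4 → q4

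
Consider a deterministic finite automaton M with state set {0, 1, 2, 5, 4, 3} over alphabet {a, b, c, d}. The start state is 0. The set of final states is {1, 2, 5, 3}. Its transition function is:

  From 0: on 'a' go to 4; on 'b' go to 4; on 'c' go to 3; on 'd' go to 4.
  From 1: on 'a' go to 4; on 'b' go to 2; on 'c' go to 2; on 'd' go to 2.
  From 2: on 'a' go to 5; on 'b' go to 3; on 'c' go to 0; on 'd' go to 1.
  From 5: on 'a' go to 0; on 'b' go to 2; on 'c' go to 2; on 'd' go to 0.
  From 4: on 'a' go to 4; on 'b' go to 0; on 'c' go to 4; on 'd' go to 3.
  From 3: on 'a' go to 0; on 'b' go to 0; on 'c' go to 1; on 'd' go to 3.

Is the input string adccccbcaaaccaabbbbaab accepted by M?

0 → 4 → 3 → 1 → 2 → 0 → 3 → 0 → 3 → 0 → 4 → 4 → 4 → 4 → 4 → 4 → 0 → 4 → 0 → 4 → 4 → 4 → 0
End state 0 is not accepting.

No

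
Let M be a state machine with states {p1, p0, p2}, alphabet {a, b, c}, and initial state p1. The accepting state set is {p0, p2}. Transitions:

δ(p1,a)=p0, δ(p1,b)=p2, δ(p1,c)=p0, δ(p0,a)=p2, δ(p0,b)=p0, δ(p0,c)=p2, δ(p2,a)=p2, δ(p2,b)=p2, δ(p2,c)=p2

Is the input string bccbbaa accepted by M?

Yes

p1 → p2 → p2 → p2 → p2 → p2 → p2 → p2
End state p2 is accepting.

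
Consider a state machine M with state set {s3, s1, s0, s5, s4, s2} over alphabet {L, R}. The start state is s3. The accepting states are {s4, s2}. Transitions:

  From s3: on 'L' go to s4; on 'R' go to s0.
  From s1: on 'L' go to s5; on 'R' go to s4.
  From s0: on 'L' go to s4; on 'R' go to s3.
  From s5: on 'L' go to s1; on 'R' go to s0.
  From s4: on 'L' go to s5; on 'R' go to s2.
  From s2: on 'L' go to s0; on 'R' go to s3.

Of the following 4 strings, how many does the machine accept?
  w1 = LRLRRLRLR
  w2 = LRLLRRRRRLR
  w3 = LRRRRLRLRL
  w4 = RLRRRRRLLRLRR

2

w1:
  start at s3
  read 'L': s3 → s4
  read 'R': s4 → s2
  read 'L': s2 → s0
  read 'R': s0 → s3
  read 'R': s3 → s0
  read 'L': s0 → s4
  read 'R': s4 → s2
  read 'L': s2 → s0
  read 'R': s0 → s3
  end s3, rejected
w2:
  start at s3
  read 'L': s3 → s4
  read 'R': s4 → s2
  read 'L': s2 → s0
  read 'L': s0 → s4
  read 'R': s4 → s2
  read 'R': s2 → s3
  read 'R': s3 → s0
  read 'R': s0 → s3
  read 'R': s3 → s0
  read 'L': s0 → s4
  read 'R': s4 → s2
  end s2, accepted
w3:
  start at s3
  read 'L': s3 → s4
  read 'R': s4 → s2
  read 'R': s2 → s3
  read 'R': s3 → s0
  read 'R': s0 → s3
  read 'L': s3 → s4
  read 'R': s4 → s2
  read 'L': s2 → s0
  read 'R': s0 → s3
  read 'L': s3 → s4
  end s4, accepted
w4:
  start at s3
  read 'R': s3 → s0
  read 'L': s0 → s4
  read 'R': s4 → s2
  read 'R': s2 → s3
  read 'R': s3 → s0
  read 'R': s0 → s3
  read 'R': s3 → s0
  read 'L': s0 → s4
  read 'L': s4 → s5
  read 'R': s5 → s0
  read 'L': s0 → s4
  read 'R': s4 → s2
  read 'R': s2 → s3
  end s3, rejected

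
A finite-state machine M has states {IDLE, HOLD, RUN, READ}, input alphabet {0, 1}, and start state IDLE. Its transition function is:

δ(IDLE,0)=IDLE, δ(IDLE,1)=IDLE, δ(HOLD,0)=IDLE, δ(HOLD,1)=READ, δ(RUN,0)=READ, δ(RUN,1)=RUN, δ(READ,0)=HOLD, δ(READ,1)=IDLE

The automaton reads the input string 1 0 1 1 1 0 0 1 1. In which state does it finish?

Trace: IDLE -1-> IDLE -0-> IDLE -1-> IDLE -1-> IDLE -1-> IDLE -0-> IDLE -0-> IDLE -1-> IDLE -1-> IDLE

IDLE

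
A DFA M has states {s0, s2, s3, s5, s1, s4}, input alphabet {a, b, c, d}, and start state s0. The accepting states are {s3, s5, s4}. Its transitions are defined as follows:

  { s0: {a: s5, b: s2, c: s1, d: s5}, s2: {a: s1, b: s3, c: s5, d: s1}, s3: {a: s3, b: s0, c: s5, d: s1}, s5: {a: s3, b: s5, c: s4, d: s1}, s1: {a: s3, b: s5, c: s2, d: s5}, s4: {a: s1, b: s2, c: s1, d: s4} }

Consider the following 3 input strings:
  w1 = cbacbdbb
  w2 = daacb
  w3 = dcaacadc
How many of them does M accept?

w1:
  start at s0
  read 'c': s0 → s1
  read 'b': s1 → s5
  read 'a': s5 → s3
  read 'c': s3 → s5
  read 'b': s5 → s5
  read 'd': s5 → s1
  read 'b': s1 → s5
  read 'b': s5 → s5
  end s5, accepted
w2:
  start at s0
  read 'd': s0 → s5
  read 'a': s5 → s3
  read 'a': s3 → s3
  read 'c': s3 → s5
  read 'b': s5 → s5
  end s5, accepted
w3:
  start at s0
  read 'd': s0 → s5
  read 'c': s5 → s4
  read 'a': s4 → s1
  read 'a': s1 → s3
  read 'c': s3 → s5
  read 'a': s5 → s3
  read 'd': s3 → s1
  read 'c': s1 → s2
  end s2, rejected

2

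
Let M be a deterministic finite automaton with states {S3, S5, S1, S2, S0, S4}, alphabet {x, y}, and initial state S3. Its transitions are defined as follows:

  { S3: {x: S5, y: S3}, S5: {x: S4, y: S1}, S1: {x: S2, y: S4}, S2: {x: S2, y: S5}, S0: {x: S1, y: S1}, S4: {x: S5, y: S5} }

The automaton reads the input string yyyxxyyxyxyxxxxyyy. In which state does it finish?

S5

S3 → S3 → S3 → S3 → S5 → S4 → S5 → S1 → S2 → S5 → S4 → S5 → S4 → S5 → S4 → S5 → S1 → S4 → S5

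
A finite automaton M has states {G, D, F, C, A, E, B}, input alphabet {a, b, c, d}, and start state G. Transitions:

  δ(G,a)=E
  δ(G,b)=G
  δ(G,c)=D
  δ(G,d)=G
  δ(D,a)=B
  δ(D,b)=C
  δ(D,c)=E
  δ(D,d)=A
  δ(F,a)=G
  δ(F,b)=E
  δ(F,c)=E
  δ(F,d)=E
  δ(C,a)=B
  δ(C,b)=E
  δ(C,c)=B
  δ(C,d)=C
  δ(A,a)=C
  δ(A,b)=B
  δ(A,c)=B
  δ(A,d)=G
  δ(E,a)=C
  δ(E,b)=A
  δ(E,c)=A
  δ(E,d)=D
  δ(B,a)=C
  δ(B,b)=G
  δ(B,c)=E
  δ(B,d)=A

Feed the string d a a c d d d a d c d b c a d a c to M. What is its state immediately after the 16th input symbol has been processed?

B

G → G → E → C → B → A → G → G → E → D → E → D → C → B → C → C → B
After 16 symbols: B.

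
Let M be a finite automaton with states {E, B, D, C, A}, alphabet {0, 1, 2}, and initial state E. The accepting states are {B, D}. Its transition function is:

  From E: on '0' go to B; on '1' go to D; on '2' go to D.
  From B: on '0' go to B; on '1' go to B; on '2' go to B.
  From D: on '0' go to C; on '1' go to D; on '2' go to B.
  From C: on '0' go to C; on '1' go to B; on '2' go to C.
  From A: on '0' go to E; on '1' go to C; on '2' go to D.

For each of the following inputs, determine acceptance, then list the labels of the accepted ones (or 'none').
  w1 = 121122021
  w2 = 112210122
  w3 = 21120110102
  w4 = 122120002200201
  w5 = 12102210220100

w1, w2, w3, w4, w5

w1:
  start at E
  read '1': E → D
  read '2': D → B
  read '1': B → B
  read '1': B → B
  read '2': B → B
  read '2': B → B
  read '0': B → B
  read '2': B → B
  read '1': B → B
  end B, accepted
w2:
  start at E
  read '1': E → D
  read '1': D → D
  read '2': D → B
  read '2': B → B
  read '1': B → B
  read '0': B → B
  read '1': B → B
  read '2': B → B
  read '2': B → B
  end B, accepted
w3:
  start at E
  read '2': E → D
  read '1': D → D
  read '1': D → D
  read '2': D → B
  read '0': B → B
  read '1': B → B
  read '1': B → B
  read '0': B → B
  read '1': B → B
  read '0': B → B
  read '2': B → B
  end B, accepted
w4:
  start at E
  read '1': E → D
  read '2': D → B
  read '2': B → B
  read '1': B → B
  read '2': B → B
  read '0': B → B
  read '0': B → B
  read '0': B → B
  read '2': B → B
  read '2': B → B
  read '0': B → B
  read '0': B → B
  read '2': B → B
  read '0': B → B
  read '1': B → B
  end B, accepted
w5:
  start at E
  read '1': E → D
  read '2': D → B
  read '1': B → B
  read '0': B → B
  read '2': B → B
  read '2': B → B
  read '1': B → B
  read '0': B → B
  read '2': B → B
  read '2': B → B
  read '0': B → B
  read '1': B → B
  read '0': B → B
  read '0': B → B
  end B, accepted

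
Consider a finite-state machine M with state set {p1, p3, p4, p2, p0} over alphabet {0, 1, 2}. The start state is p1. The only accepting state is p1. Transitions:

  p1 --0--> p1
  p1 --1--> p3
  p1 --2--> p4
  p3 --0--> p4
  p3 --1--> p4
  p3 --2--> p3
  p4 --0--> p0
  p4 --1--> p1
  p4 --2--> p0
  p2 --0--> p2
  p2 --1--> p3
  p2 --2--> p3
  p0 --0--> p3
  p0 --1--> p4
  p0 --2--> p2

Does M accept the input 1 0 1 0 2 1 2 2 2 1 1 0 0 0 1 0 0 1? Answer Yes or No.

p1 → p3 → p4 → p1 → p1 → p4 → p1 → p4 → p0 → p2 → p3 → p4 → p0 → p3 → p4 → p1 → p1 → p1 → p3
End state p3 is not accepting.

No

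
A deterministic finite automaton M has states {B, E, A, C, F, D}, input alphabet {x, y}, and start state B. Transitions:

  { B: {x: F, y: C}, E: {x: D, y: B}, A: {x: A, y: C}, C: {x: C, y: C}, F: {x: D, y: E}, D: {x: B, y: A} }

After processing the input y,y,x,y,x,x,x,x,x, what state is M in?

C

start at B
read 'y': B → C
read 'y': C → C
read 'x': C → C
read 'y': C → C
read 'x': C → C
read 'x': C → C
read 'x': C → C
read 'x': C → C
read 'x': C → C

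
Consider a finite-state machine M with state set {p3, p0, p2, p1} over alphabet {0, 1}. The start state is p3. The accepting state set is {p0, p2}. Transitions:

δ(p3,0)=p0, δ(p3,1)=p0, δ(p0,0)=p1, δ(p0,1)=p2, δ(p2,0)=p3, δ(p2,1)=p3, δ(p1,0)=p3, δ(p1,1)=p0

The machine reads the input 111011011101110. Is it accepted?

Trace: p3 -1-> p0 -1-> p2 -1-> p3 -0-> p0 -1-> p2 -1-> p3 -0-> p0 -1-> p2 -1-> p3 -1-> p0 -0-> p1 -1-> p0 -1-> p2 -1-> p3 -0-> p0
End state p0 is accepting.

Yes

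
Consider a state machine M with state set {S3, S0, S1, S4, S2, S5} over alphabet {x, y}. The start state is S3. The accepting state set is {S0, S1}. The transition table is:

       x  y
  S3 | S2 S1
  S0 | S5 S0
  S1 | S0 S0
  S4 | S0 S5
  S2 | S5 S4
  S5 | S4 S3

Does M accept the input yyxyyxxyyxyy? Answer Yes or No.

start at S3
read 'y': S3 → S1
read 'y': S1 → S0
read 'x': S0 → S5
read 'y': S5 → S3
read 'y': S3 → S1
read 'x': S1 → S0
read 'x': S0 → S5
read 'y': S5 → S3
read 'y': S3 → S1
read 'x': S1 → S0
read 'y': S0 → S0
read 'y': S0 → S0
End state S0 is accepting.

Yes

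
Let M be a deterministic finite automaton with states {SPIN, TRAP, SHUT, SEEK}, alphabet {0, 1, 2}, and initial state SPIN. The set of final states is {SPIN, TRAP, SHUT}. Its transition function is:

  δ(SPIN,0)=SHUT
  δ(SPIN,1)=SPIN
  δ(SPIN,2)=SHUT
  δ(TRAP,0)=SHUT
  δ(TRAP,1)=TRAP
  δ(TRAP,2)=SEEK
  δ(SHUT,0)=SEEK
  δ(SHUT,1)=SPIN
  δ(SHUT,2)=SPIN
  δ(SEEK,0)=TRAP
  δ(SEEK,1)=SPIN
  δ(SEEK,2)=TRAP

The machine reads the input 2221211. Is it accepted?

SPIN → SHUT → SPIN → SHUT → SPIN → SHUT → SPIN → SPIN
End state SPIN is accepting.

Yes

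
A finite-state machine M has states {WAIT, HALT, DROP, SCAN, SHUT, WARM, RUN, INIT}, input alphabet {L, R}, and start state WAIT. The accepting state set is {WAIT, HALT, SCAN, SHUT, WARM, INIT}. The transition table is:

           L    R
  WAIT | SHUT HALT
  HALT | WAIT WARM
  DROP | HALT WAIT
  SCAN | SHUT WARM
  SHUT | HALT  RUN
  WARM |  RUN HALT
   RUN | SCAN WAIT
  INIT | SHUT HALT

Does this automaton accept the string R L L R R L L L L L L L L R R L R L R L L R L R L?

No

WAIT → HALT → WAIT → SHUT → RUN → WAIT → SHUT → HALT → WAIT → SHUT → HALT → WAIT → SHUT → HALT → WARM → HALT → WAIT → HALT → WAIT → HALT → WAIT → SHUT → RUN → SCAN → WARM → RUN
End state RUN is not accepting.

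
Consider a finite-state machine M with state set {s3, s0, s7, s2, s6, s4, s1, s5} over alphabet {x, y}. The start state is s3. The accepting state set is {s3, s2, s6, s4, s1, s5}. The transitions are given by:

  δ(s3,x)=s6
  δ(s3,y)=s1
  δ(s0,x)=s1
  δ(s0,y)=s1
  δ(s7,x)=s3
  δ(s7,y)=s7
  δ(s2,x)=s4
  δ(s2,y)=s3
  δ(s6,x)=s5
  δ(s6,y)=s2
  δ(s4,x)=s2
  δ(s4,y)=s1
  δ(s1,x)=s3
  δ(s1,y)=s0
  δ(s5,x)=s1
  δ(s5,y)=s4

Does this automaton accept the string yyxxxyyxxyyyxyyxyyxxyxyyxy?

No

start at s3
read 'y': s3 → s1
read 'y': s1 → s0
read 'x': s0 → s1
read 'x': s1 → s3
read 'x': s3 → s6
read 'y': s6 → s2
read 'y': s2 → s3
read 'x': s3 → s6
read 'x': s6 → s5
read 'y': s5 → s4
read 'y': s4 → s1
read 'y': s1 → s0
read 'x': s0 → s1
read 'y': s1 → s0
read 'y': s0 → s1
read 'x': s1 → s3
read 'y': s3 → s1
read 'y': s1 → s0
read 'x': s0 → s1
read 'x': s1 → s3
read 'y': s3 → s1
read 'x': s1 → s3
read 'y': s3 → s1
read 'y': s1 → s0
read 'x': s0 → s1
read 'y': s1 → s0
End state s0 is not accepting.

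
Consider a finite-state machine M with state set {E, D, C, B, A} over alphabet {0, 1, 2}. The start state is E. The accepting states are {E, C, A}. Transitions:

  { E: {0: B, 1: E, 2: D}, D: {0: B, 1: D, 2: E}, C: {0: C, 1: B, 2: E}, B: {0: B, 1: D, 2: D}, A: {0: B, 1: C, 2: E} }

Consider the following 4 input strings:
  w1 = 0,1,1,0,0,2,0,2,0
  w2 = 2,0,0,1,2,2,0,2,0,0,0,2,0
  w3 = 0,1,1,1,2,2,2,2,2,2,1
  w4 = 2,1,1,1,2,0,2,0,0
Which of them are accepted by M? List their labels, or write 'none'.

w1:
  start at E
  read '0': E → B
  read '1': B → D
  read '1': D → D
  read '0': D → B
  read '0': B → B
  read '2': B → D
  read '0': D → B
  read '2': B → D
  read '0': D → B
  end B, rejected
w2:
  start at E
  read '2': E → D
  read '0': D → B
  read '0': B → B
  read '1': B → D
  read '2': D → E
  read '2': E → D
  read '0': D → B
  read '2': B → D
  read '0': D → B
  read '0': B → B
  read '0': B → B
  read '2': B → D
  read '0': D → B
  end B, rejected
w3:
  start at E
  read '0': E → B
  read '1': B → D
  read '1': D → D
  read '1': D → D
  read '2': D → E
  read '2': E → D
  read '2': D → E
  read '2': E → D
  read '2': D → E
  read '2': E → D
  read '1': D → D
  end D, rejected
w4:
  start at E
  read '2': E → D
  read '1': D → D
  read '1': D → D
  read '1': D → D
  read '2': D → E
  read '0': E → B
  read '2': B → D
  read '0': D → B
  read '0': B → B
  end B, rejected

none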